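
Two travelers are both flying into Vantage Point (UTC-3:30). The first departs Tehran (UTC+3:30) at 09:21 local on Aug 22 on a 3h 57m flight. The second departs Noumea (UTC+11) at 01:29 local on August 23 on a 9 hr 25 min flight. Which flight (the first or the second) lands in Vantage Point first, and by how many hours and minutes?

the first, by 14 hours 6 minutes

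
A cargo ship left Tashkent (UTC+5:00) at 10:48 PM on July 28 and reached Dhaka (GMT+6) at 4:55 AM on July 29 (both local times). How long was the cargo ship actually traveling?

5 hours 7 minutes

Dhaka is 1:00 ahead of Tashkent.
Clock-face elapsed time (ignoring zones) is 6 hours 7 minutes.
Actual elapsed = 6 hours 7 minutes − 1:00 = 5 hours 7 minutes.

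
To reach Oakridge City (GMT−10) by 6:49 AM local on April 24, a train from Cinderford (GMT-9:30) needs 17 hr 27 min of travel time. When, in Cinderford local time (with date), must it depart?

1:52 PM on April 23

Target arrival in UTC: 6:49 AM + 10:00 = 4:49 PM on Apr 24.
Subtract 17 hours and 27 minutes → departure 11:22 PM UTC on Apr 23.
Cinderford is UTC−9:30: 11:22 PM − 9:30 = 1:52 PM on Apr 23.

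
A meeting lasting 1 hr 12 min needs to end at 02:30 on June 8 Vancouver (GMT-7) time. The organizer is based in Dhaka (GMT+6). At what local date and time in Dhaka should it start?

Target end time in UTC: 02:30 + 7:00 = 09:30 on Jun 8.
Subtract 1 hour 12 minutes → start 08:18 UTC on Jun 8.
Dhaka is UTC+6:00: 08:18 + 6:00 = 14:18 on Jun 8.

14:18 on Jun 8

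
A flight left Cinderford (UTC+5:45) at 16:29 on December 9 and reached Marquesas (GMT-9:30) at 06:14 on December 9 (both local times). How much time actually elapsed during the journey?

5 hours

Departure in UTC: 16:29 − 5:45 = 10:44 on Dec 9.
Arrival in UTC: 06:14 + 9:30 = 15:44 on Dec 9.
Elapsed = 15:44 − 10:44 = 5 hours.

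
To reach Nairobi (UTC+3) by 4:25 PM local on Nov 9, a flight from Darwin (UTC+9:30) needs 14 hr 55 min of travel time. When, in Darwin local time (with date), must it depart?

8:00 AM on Nov 9

Target arrival in UTC: 4:25 PM − 3:00 = 1:25 PM on Nov 9.
Subtract 14 hours 55 minutes → departure 10:30 PM UTC on Nov 8.
Darwin is UTC+9:30: 10:30 PM + 9:30 = 8:00 AM on Nov 9.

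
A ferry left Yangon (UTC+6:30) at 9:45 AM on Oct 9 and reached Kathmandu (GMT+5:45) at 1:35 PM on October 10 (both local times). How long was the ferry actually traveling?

Kathmandu is 0:45 behind Yangon.
Clock-face elapsed time (ignoring zones) is 27 hours 50 minutes.
Actual elapsed = 27 hours 50 minutes + 0:45 = 28 hours 35 minutes.

28 hours 35 minutes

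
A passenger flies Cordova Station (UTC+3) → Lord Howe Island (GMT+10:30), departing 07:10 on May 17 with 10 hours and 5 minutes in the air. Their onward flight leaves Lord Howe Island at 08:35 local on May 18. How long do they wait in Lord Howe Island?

7 hours 50 minutes

Convert departure to UTC: 07:10 − 3:00 = 04:10 UTC on May 17.
Add 10 hours and 5 minutes flight time → 14:15 UTC.
Lord Howe Island is UTC+10:30, so local arrival = 14:15 + 10:30 = 00:45 on May 18.
Layover = 08:35 − 00:45 = 7 hours 50 minutes.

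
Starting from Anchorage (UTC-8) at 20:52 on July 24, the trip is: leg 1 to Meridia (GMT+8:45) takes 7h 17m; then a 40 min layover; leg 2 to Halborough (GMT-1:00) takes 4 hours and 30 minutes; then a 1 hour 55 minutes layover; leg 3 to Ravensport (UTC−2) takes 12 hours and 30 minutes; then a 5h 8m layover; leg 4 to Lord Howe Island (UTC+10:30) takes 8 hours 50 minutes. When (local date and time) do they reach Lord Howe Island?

08:12 on Jul 27

Convert departure to UTC: 20:52 + 8:00 = 04:52 UTC on Jul 25.
Add 7 hours 17 minutes leg 1 → 12:09 UTC.
Add 40 minutes layover in Meridia → 12:49 UTC.
Add 4 hours and 30 minutes leg 2 → 17:19 UTC.
Add 1 hour and 55 minutes layover in Halborough → 19:14 UTC.
Add 12 hours and 30 minutes leg 3 → 07:44 UTC (Jul 26).
Add 5 hours and 8 minutes layover in Ravensport → 12:52 UTC.
Add 8 hours and 50 minutes leg 4 → 21:42 UTC.
Lord Howe Island is UTC+10:30, so local arrival = 21:42 + 10:30 = 08:12 on Jul 27.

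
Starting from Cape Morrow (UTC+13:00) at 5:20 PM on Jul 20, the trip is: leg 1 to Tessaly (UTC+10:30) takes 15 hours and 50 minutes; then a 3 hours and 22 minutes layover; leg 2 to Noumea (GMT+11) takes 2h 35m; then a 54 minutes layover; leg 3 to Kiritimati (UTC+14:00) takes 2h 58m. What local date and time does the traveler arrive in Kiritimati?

Convert departure to UTC: 5:20 PM − 13:00 = 4:20 AM UTC on Jul 20.
Add 15 hours and 50 minutes leg 1 → 8:10 PM UTC.
Add 3 hours 22 minutes layover in Tessaly → 11:32 PM UTC.
Add 2 hours and 35 minutes leg 2 → 2:07 AM UTC (Jul 21).
Add 54 minutes layover in Noumea → 3:01 AM UTC.
Add 2 hours and 58 minutes leg 3 → 5:59 AM UTC.
Kiritimati is UTC+14:00, so local arrival = 5:59 AM + 14:00 = 7:59 PM on Jul 21.

7:59 PM on July 21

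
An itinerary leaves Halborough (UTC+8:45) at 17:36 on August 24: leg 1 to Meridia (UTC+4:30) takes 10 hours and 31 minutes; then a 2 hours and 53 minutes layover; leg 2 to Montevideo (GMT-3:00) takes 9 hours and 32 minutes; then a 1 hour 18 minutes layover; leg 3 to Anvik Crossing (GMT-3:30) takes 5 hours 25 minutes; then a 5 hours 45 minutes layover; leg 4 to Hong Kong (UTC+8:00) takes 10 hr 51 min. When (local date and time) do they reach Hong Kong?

15:06 on Aug 26

Convert departure to UTC: 17:36 − 8:45 = 08:51 UTC on Aug 24.
Add 10 hours 31 minutes leg 1 → 19:22 UTC.
Add 2 hours and 53 minutes layover in Meridia → 22:15 UTC.
Add 9 hours 32 minutes leg 2 → 07:47 UTC (Aug 25).
Add 1 hour 18 minutes layover in Montevideo → 09:05 UTC.
Add 5 hours and 25 minutes leg 3 → 14:30 UTC.
Add 5 hours and 45 minutes layover in Anvik Crossing → 20:15 UTC.
Add 10 hours and 51 minutes leg 4 → 07:06 UTC (Aug 26).
Hong Kong is UTC+8:00, so local arrival = 07:06 + 8:00 = 15:06 on Aug 26.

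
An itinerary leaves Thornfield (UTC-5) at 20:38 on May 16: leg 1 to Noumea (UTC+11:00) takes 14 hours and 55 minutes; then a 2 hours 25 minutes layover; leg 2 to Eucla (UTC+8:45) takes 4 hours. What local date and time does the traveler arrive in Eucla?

07:43 on May 18

Convert departure to UTC: 20:38 + 5:00 = 01:38 UTC on May 17.
Add 14 hours 55 minutes leg 1 → 16:33 UTC.
Add 2 hours and 25 minutes layover in Noumea → 18:58 UTC.
Add 4 hours leg 2 → 22:58 UTC.
Eucla is UTC+8:45, so local arrival = 22:58 + 8:45 = 07:43 on May 18.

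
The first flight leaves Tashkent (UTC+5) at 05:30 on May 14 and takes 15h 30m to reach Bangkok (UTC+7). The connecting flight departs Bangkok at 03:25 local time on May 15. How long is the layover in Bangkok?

Convert departure to UTC: 05:30 − 5:00 = 00:30 UTC on May 14.
Add 15 hours and 30 minutes flight time → 16:00 UTC.
Bangkok is UTC+7:00, so local arrival = 16:00 + 7:00 = 23:00 on May 14.
Layover = 03:25 − 23:00 (+1 day) = 4 hours 25 minutes.

4 hours 25 minutes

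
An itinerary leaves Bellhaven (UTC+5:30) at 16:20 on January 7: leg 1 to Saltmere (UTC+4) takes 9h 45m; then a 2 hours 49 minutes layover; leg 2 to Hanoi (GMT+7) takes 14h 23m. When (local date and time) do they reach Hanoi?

20:47 on Jan 8

Convert departure to UTC: 16:20 − 5:30 = 10:50 UTC on Jan 7.
Add 9 hours 45 minutes leg 1 → 20:35 UTC.
Add 2 hours 49 minutes layover in Saltmere → 23:24 UTC.
Add 14 hours 23 minutes leg 2 → 13:47 UTC (Jan 8).
Hanoi is UTC+7:00, so local arrival = 13:47 + 7:00 = 20:47 on Jan 8.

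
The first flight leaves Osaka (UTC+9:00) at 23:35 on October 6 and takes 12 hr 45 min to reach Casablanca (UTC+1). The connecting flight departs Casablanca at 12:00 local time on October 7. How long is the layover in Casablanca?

Convert departure to UTC: 23:35 − 9:00 = 14:35 UTC on Oct 6.
Add 12 hours 45 minutes flight time → 03:20 UTC (Oct 7).
Casablanca is UTC+1:00, so local arrival = 03:20 + 1:00 = 04:20 on Oct 7.
Layover = 12:00 − 04:20 = 7 hours 40 minutes.

7 hours 40 minutes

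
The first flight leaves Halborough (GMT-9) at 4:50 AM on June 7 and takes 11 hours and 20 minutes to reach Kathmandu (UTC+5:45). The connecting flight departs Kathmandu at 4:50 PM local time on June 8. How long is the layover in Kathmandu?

Convert departure to UTC: 4:50 AM + 9:00 = 1:50 PM UTC on Jun 7.
Add 11 hours and 20 minutes flight time → 1:10 AM UTC (Jun 8).
Kathmandu is UTC+5:45, so local arrival = 1:10 AM + 5:45 = 6:55 AM on Jun 8.
Layover = 4:50 PM − 6:55 AM = 9 hours 55 minutes.

9 hours 55 minutes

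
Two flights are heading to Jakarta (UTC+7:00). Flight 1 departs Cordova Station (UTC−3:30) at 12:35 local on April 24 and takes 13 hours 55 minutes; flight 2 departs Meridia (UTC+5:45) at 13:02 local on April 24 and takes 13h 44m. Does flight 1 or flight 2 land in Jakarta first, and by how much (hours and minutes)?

Flight 1 in UTC: 12:35 + 3:30 = 16:05 on Apr 24.
+13 hours 55 minutes → arrive 06:00 UTC on Apr 25.
Flight 2 in UTC: 13:02 − 5:45 = 07:17 on Apr 24.
+13 hours and 44 minutes → arrive 21:01 UTC on Apr 24.
Flight 2 lands earlier by 8 hours 59 minutes.

the second, by 8 hours 59 minutes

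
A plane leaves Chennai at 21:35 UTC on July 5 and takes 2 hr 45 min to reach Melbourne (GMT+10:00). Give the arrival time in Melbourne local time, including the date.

Departure is given in UTC: 21:35 on Jul 5.
Add 2 hours 45 minutes → 00:20 UTC (Jul 6).
Melbourne is UTC+10:00: 00:20 + 10:00 = 10:20 on Jul 6.

10:20 on July 6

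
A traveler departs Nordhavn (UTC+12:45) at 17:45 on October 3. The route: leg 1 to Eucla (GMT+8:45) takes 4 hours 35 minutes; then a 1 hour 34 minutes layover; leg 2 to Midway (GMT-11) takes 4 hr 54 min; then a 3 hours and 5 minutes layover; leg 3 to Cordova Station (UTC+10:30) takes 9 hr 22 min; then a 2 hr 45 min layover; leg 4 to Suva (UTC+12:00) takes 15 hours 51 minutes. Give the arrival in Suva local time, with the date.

Convert departure to UTC: 17:45 − 12:45 = 05:00 UTC on Oct 3.
Add 4 hours 35 minutes leg 1 → 09:35 UTC.
Add 1 hour 34 minutes layover in Eucla → 11:09 UTC.
Add 4 hours 54 minutes leg 2 → 16:03 UTC.
Add 3 hours and 5 minutes layover in Midway → 19:08 UTC.
Add 9 hours and 22 minutes leg 3 → 04:30 UTC (Oct 4).
Add 2 hours 45 minutes layover in Cordova Station → 07:15 UTC.
Add 15 hours 51 minutes leg 4 → 23:06 UTC.
Suva is UTC+12:00, so local arrival = 23:06 + 12:00 = 11:06 on Oct 5.

11:06 on Oct 5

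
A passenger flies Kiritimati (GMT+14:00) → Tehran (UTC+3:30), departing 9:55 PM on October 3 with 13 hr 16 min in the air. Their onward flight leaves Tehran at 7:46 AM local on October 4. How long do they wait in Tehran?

7 hours 5 minutes

Convert departure to UTC: 9:55 PM − 14:00 = 7:55 AM UTC on Oct 3.
Add 13 hours 16 minutes flight time → 9:11 PM UTC.
Tehran is UTC+3:30, so local arrival = 9:11 PM + 3:30 = 12:41 AM on Oct 4.
Layover = 7:46 AM − 12:41 AM = 7 hours 5 minutes.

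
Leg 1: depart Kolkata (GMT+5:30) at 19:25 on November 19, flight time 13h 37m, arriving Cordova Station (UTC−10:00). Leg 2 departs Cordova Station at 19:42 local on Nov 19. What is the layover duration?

2 hours 10 minutes

Convert departure to UTC: 19:25 − 5:30 = 13:55 UTC on Nov 19.
Add 13 hours 37 minutes flight time → 03:32 UTC (Nov 20).
Cordova Station is UTC−10:00, so local arrival = 03:32 − 10:00 = 17:32 on Nov 19.
Layover = 19:42 − 17:32 = 2 hours 10 minutes.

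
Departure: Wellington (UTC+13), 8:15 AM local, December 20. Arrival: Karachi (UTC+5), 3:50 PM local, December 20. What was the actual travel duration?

Karachi is 8:00 behind Wellington.
Clock-face elapsed time (ignoring zones) is 7 hours 35 minutes.
Actual elapsed = 7 hours 35 minutes + 8:00 = 15 hours 35 minutes.

15 hours 35 minutes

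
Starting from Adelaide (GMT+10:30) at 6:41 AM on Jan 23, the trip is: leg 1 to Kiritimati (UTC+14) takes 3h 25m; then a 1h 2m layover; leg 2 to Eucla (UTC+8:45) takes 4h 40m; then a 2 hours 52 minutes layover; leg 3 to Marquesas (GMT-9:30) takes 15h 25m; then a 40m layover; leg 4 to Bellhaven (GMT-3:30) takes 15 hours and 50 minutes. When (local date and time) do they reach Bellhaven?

12:35 PM on January 24

Convert departure to UTC: 6:41 AM − 10:30 = 8:11 PM UTC on Jan 22.
Add 3 hours and 25 minutes leg 1 → 11:36 PM UTC.
Add 1 hour and 2 minutes layover in Kiritimati → 12:38 AM UTC (Jan 23).
Add 4 hours 40 minutes leg 2 → 5:18 AM UTC.
Add 2 hours and 52 minutes layover in Eucla → 8:10 AM UTC.
Add 15 hours and 25 minutes leg 3 → 11:35 PM UTC.
Add 40 minutes layover in Marquesas → 12:15 AM UTC (Jan 24).
Add 15 hours and 50 minutes leg 4 → 4:05 PM UTC.
Bellhaven is UTC−3:30, so local arrival = 4:05 PM − 3:30 = 12:35 PM on Jan 24.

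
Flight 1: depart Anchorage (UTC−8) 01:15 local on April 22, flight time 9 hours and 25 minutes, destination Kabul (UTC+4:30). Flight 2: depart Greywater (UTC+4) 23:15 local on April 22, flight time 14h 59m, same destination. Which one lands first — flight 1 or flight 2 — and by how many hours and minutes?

Flight 1 in UTC: 01:15 + 8:00 = 09:15 on Apr 22.
+9 hours and 25 minutes → arrive 18:40 UTC on Apr 22.
Flight 2 in UTC: 23:15 − 4:00 = 19:15 on Apr 22.
+14 hours 59 minutes → arrive 10:14 UTC on Apr 23.
Flight 1 lands earlier by 15 hours 34 minutes.

the first, by 15 hours 34 minutes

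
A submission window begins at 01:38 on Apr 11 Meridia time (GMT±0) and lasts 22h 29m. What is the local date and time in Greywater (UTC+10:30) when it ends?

10:37 on Apr 12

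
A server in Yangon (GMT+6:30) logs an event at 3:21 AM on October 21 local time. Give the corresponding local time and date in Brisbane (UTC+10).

In UTC: 3:21 AM − 6:30 = 8:51 PM on Oct 20.
Brisbane is UTC+10:00: 8:51 PM + 10:00 = 6:51 AM on Oct 21.

6:51 AM on October 21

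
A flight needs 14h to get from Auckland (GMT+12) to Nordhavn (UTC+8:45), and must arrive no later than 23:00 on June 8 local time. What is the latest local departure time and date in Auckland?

Target arrival in UTC: 23:00 − 8:45 = 14:15 on Jun 8.
Subtract 14 hours → departure 00:15 UTC on Jun 8.
Auckland is UTC+12:00: 00:15 + 12:00 = 12:15 on Jun 8.

12:15 on June 8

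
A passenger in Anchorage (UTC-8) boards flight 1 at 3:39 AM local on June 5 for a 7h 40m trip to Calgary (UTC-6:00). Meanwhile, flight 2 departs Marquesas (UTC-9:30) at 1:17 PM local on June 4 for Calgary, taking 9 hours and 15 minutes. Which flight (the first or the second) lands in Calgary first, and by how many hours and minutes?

Flight 1 in UTC: 3:39 AM + 8:00 = 11:39 AM on Jun 5.
+7 hours 40 minutes → arrive 7:19 PM UTC on Jun 5.
Flight 2 in UTC: 1:17 PM + 9:30 = 10:47 PM on Jun 4.
+9 hours and 15 minutes → arrive 8:02 AM UTC on Jun 5.
Flight 2 lands earlier by 11 hours 17 minutes.

the second, by 11 hours 17 minutes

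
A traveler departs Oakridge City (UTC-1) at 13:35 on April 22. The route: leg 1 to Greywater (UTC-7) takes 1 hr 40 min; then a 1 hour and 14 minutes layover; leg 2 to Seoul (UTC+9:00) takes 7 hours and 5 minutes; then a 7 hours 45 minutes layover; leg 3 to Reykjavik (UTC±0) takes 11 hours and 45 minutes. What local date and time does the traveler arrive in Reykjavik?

20:04 on Apr 23

Convert departure to UTC: 13:35 + 1:00 = 14:35 UTC on Apr 22.
Add 1 hour and 40 minutes leg 1 → 16:15 UTC.
Add 1 hour and 14 minutes layover in Greywater → 17:29 UTC.
Add 7 hours 5 minutes leg 2 → 00:34 UTC (Apr 23).
Add 7 hours 45 minutes layover in Seoul → 08:19 UTC.
Add 11 hours 45 minutes leg 3 → 20:04 UTC.
Reykjavik is UTC+0, so local arrival is the same: 20:04 on Apr 23.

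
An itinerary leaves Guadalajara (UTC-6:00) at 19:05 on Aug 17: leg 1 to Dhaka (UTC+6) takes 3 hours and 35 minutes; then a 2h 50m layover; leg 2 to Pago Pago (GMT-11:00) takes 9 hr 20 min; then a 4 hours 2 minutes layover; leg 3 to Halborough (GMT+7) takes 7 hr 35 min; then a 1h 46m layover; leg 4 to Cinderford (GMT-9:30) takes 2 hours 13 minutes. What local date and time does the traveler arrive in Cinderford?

Convert departure to UTC: 19:05 + 6:00 = 01:05 UTC on Aug 18.
Add 3 hours 35 minutes leg 1 → 04:40 UTC.
Add 2 hours 50 minutes layover in Dhaka → 07:30 UTC.
Add 9 hours and 20 minutes leg 2 → 16:50 UTC.
Add 4 hours and 2 minutes layover in Pago Pago → 20:52 UTC.
Add 7 hours 35 minutes leg 3 → 04:27 UTC (Aug 19).
Add 1 hour and 46 minutes layover in Halborough → 06:13 UTC.
Add 2 hours 13 minutes leg 4 → 08:26 UTC.
Cinderford is UTC−9:30, so local arrival = 08:26 − 9:30 = 22:56 on Aug 18.

22:56 on August 18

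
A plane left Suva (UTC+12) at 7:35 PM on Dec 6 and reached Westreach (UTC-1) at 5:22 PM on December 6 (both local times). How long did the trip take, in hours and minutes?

10 hours 47 minutes

Westreach is 13:00 behind Suva.
Clock-face elapsed time (ignoring zones) is −2 hours 13 minutes.
Actual elapsed = −2 hours 13 minutes + 13:00 = 10 hours 47 minutes.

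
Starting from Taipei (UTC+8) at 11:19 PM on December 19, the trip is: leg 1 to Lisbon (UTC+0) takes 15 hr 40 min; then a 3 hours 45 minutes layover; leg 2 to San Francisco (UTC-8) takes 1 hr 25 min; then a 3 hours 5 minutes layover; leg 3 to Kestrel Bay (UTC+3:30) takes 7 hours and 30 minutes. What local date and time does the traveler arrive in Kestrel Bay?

2:14 AM on December 21

Convert departure to UTC: 11:19 PM − 8:00 = 3:19 PM UTC on Dec 19.
Add 15 hours and 40 minutes leg 1 → 6:59 AM UTC (Dec 20).
Add 3 hours and 45 minutes layover in Lisbon → 10:44 AM UTC.
Add 1 hour 25 minutes leg 2 → 12:09 PM UTC.
Add 3 hours and 5 minutes layover in San Francisco → 3:14 PM UTC.
Add 7 hours and 30 minutes leg 3 → 10:44 PM UTC.
Kestrel Bay is UTC+3:30, so local arrival = 10:44 PM + 3:30 = 2:14 AM on Dec 21.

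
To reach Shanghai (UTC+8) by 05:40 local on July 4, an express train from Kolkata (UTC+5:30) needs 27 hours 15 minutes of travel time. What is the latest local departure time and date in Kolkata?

23:55 on July 2

Target arrival in UTC: 05:40 − 8:00 = 21:40 on Jul 3.
Subtract 27 hours 15 minutes → departure 18:25 UTC on Jul 2.
Kolkata is UTC+5:30: 18:25 + 5:30 = 23:55 on Jul 2.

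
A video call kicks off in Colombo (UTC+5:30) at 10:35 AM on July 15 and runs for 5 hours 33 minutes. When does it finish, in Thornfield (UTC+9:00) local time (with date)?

7:38 PM on July 15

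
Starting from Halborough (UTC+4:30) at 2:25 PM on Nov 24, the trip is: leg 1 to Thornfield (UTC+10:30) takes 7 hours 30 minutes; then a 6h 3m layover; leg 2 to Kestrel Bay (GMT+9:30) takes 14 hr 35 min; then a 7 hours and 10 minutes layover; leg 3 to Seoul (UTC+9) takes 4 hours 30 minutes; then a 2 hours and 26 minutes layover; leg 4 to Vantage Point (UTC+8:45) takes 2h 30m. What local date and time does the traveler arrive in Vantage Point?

Convert departure to UTC: 2:25 PM − 4:30 = 9:55 AM UTC on Nov 24.
Add 7 hours and 30 minutes leg 1 → 5:25 PM UTC.
Add 6 hours 3 minutes layover in Thornfield → 11:28 PM UTC.
Add 14 hours and 35 minutes leg 2 → 2:03 PM UTC (Nov 25).
Add 7 hours and 10 minutes layover in Kestrel Bay → 9:13 PM UTC.
Add 4 hours 30 minutes leg 3 → 1:43 AM UTC (Nov 26).
Add 2 hours and 26 minutes layover in Seoul → 4:09 AM UTC.
Add 2 hours 30 minutes leg 4 → 6:39 AM UTC.
Vantage Point is UTC+8:45, so local arrival = 6:39 AM + 8:45 = 3:24 PM on Nov 26.

3:24 PM on November 26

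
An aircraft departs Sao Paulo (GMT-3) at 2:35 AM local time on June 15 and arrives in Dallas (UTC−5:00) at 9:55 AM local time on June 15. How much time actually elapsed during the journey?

9 hours 20 minutes

Departure in UTC: 2:35 AM + 3:00 = 5:35 AM on Jun 15.
Arrival in UTC: 9:55 AM + 5:00 = 2:55 PM on Jun 15.
Elapsed = 2:55 PM − 5:35 AM = 9 hours 20 minutes.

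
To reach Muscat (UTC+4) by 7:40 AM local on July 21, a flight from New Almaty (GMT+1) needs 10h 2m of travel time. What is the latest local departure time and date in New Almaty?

6:38 PM on July 20

Target arrival in UTC: 7:40 AM − 4:00 = 3:40 AM on Jul 21.
Subtract 10 hours and 2 minutes → departure 5:38 PM UTC on Jul 20.
New Almaty is UTC+1:00: 5:38 PM + 1:00 = 6:38 PM on Jul 20.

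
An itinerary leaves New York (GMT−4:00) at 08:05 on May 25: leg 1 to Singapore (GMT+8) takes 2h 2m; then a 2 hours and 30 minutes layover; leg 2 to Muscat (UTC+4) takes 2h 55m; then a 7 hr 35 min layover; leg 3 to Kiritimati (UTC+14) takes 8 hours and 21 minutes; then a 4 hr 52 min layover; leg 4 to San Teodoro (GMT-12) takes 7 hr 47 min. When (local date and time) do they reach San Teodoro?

Convert departure to UTC: 08:05 + 4:00 = 12:05 UTC on May 25.
Add 2 hours and 2 minutes leg 1 → 14:07 UTC.
Add 2 hours and 30 minutes layover in Singapore → 16:37 UTC.
Add 2 hours 55 minutes leg 2 → 19:32 UTC.
Add 7 hours and 35 minutes layover in Muscat → 03:07 UTC (May 26).
Add 8 hours and 21 minutes leg 3 → 11:28 UTC.
Add 4 hours 52 minutes layover in Kiritimati → 16:20 UTC.
Add 7 hours 47 minutes leg 4 → 00:07 UTC (May 27).
San Teodoro is UTC−12:00, so local arrival = 00:07 − 12:00 = 12:07 on May 26.

12:07 on May 26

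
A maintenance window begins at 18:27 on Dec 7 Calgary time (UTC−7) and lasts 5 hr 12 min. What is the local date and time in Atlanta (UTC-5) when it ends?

Convert start to UTC: 18:27 + 7:00 = 01:27 UTC on Dec 8.
Add 5 hours and 12 minutes duration → 06:39 UTC.
Atlanta is UTC−5:00, so local end time = 06:39 − 5:00 = 01:39 on Dec 8.

01:39 on Dec 8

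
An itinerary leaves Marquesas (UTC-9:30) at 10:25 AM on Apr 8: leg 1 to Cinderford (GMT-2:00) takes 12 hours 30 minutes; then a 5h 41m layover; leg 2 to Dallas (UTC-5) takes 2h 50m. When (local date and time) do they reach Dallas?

11:56 AM on April 9

Convert departure to UTC: 10:25 AM + 9:30 = 7:55 PM UTC on Apr 8.
Add 12 hours and 30 minutes leg 1 → 8:25 AM UTC (Apr 9).
Add 5 hours and 41 minutes layover in Cinderford → 2:06 PM UTC.
Add 2 hours and 50 minutes leg 2 → 4:56 PM UTC.
Dallas is UTC−5:00, so local arrival = 4:56 PM − 5:00 = 11:56 AM on Apr 9.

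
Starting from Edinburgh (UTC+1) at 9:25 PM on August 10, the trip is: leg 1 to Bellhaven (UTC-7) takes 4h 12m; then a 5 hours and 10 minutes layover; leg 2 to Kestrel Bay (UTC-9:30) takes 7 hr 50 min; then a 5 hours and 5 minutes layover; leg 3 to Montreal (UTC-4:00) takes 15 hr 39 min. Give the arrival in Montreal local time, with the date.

Convert departure to UTC: 9:25 PM − 1:00 = 8:25 PM UTC on Aug 10.
Add 4 hours 12 minutes leg 1 → 12:37 AM UTC (Aug 11).
Add 5 hours 10 minutes layover in Bellhaven → 5:47 AM UTC.
Add 7 hours 50 minutes leg 2 → 1:37 PM UTC.
Add 5 hours 5 minutes layover in Kestrel Bay → 6:42 PM UTC.
Add 15 hours and 39 minutes leg 3 → 10:21 AM UTC (Aug 12).
Montreal is UTC−4:00, so local arrival = 10:21 AM − 4:00 = 6:21 AM on Aug 12.

6:21 AM on August 12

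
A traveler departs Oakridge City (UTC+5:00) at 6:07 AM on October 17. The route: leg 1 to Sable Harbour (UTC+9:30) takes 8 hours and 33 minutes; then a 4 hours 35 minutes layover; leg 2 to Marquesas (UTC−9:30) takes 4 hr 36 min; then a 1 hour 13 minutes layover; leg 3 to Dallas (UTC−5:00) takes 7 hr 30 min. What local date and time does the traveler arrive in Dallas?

10:34 PM on October 17

Convert departure to UTC: 6:07 AM − 5:00 = 1:07 AM UTC on Oct 17.
Add 8 hours 33 minutes leg 1 → 9:40 AM UTC.
Add 4 hours 35 minutes layover in Sable Harbour → 2:15 PM UTC.
Add 4 hours and 36 minutes leg 2 → 6:51 PM UTC.
Add 1 hour 13 minutes layover in Marquesas → 8:04 PM UTC.
Add 7 hours and 30 minutes leg 3 → 3:34 AM UTC (Oct 18).
Dallas is UTC−5:00, so local arrival = 3:34 AM − 5:00 = 10:34 PM on Oct 17.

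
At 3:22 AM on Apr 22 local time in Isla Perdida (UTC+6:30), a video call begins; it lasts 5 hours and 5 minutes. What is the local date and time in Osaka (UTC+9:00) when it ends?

10:57 AM on Apr 22

Convert start to UTC: 3:22 AM − 6:30 = 8:52 PM UTC on Apr 21.
Add 5 hours and 5 minutes duration → 1:57 AM UTC (Apr 22).
Osaka is UTC+9:00, so local end time = 1:57 AM + 9:00 = 10:57 AM on Apr 22.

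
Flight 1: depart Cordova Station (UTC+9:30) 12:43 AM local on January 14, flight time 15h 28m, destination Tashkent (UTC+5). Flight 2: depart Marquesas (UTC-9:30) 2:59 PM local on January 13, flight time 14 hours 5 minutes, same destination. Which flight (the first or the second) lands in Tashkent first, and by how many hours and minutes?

Flight 1 in UTC: 12:43 AM − 9:30 = 3:13 PM on Jan 13.
+15 hours 28 minutes → arrive 6:41 AM UTC on Jan 14.
Flight 2 in UTC: 2:59 PM + 9:30 = 12:29 AM on Jan 14.
+14 hours 5 minutes → arrive 2:34 PM UTC on Jan 14.
Flight 1 lands earlier by 7 hours 53 minutes.

the first, by 7 hours 53 minutes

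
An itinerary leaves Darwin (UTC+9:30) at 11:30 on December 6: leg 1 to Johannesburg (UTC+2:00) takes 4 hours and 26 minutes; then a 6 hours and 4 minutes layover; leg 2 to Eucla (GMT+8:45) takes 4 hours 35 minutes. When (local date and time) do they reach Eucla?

01:50 on December 7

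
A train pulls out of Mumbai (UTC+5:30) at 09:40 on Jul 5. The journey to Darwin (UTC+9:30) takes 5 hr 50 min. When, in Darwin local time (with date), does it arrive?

19:30 on July 5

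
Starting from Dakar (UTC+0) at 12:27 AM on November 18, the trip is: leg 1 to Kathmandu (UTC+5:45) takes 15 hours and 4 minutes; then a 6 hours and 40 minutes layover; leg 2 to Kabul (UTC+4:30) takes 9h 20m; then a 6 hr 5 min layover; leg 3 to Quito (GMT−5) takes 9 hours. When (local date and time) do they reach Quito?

Dakar is at UTC+0, so departure is already 12:27 AM UTC on Nov 18.
Add 15 hours and 4 minutes leg 1 → 3:31 PM UTC.
Add 6 hours 40 minutes layover in Kathmandu → 10:11 PM UTC.
Add 9 hours and 20 minutes leg 2 → 7:31 AM UTC (Nov 19).
Add 6 hours 5 minutes layover in Kabul → 1:36 PM UTC.
Add 9 hours leg 3 → 10:36 PM UTC.
Quito is UTC−5:00, so local arrival = 10:36 PM − 5:00 = 5:36 PM on Nov 19.

5:36 PM on November 19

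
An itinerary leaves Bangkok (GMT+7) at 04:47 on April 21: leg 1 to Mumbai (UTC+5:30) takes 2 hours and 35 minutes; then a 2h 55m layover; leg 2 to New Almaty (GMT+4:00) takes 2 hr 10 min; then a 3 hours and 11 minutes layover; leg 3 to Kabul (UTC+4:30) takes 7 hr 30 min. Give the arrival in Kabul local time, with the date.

20:38 on Apr 21

Convert departure to UTC: 04:47 − 7:00 = 21:47 UTC on Apr 20.
Add 2 hours 35 minutes leg 1 → 00:22 UTC (Apr 21).
Add 2 hours and 55 minutes layover in Mumbai → 03:17 UTC.
Add 2 hours and 10 minutes leg 2 → 05:27 UTC.
Add 3 hours 11 minutes layover in New Almaty → 08:38 UTC.
Add 7 hours 30 minutes leg 3 → 16:08 UTC.
Kabul is UTC+4:30, so local arrival = 16:08 + 4:30 = 20:38 on Apr 21.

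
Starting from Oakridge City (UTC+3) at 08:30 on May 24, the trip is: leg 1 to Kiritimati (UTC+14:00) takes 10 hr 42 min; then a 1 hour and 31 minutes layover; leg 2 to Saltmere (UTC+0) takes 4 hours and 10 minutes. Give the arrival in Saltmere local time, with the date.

Convert departure to UTC: 08:30 − 3:00 = 05:30 UTC on May 24.
Add 10 hours and 42 minutes leg 1 → 16:12 UTC.
Add 1 hour 31 minutes layover in Kiritimati → 17:43 UTC.
Add 4 hours 10 minutes leg 2 → 21:53 UTC.
Saltmere is UTC+0, so local arrival is the same: 21:53 on May 24.

21:53 on May 24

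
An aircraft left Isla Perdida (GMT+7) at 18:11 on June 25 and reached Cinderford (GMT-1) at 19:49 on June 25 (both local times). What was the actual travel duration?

Departure in UTC: 18:11 − 7:00 = 11:11 on Jun 25.
Arrival in UTC: 19:49 + 1:00 = 20:49 on Jun 25.
Elapsed = 20:49 − 11:11 = 9 hours 38 minutes.

9 hours 38 minutes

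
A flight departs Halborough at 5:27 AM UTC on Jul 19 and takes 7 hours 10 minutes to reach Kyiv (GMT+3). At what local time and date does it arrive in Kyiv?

Departure is given in UTC: 5:27 AM on Jul 19.
Add 7 hours 10 minutes → 12:37 PM UTC.
Kyiv is UTC+3:00: 12:37 PM + 3:00 = 3:37 PM on Jul 19.

3:37 PM on July 19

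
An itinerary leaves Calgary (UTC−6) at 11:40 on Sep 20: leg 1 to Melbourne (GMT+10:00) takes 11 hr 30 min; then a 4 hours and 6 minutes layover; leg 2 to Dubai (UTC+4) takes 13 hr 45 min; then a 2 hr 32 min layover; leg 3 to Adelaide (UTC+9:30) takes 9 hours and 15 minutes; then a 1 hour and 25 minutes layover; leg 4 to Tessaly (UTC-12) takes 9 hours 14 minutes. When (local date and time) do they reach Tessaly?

09:27 on Sep 22

Convert departure to UTC: 11:40 + 6:00 = 17:40 UTC on Sep 20.
Add 11 hours 30 minutes leg 1 → 05:10 UTC (Sep 21).
Add 4 hours and 6 minutes layover in Melbourne → 09:16 UTC.
Add 13 hours and 45 minutes leg 2 → 23:01 UTC.
Add 2 hours and 32 minutes layover in Dubai → 01:33 UTC (Sep 22).
Add 9 hours 15 minutes leg 3 → 10:48 UTC.
Add 1 hour 25 minutes layover in Adelaide → 12:13 UTC.
Add 9 hours and 14 minutes leg 4 → 21:27 UTC.
Tessaly is UTC−12:00, so local arrival = 21:27 − 12:00 = 09:27 on Sep 22.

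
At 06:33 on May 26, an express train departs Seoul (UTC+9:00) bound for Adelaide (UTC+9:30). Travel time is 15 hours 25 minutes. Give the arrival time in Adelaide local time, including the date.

Convert departure to UTC: 06:33 − 9:00 = 21:33 UTC on May 25.
Add 15 hours and 25 minutes travel time → 12:58 UTC (May 26).
Adelaide is UTC+9:30, so local arrival = 12:58 + 9:30 = 22:28 on May 26.

22:28 on May 26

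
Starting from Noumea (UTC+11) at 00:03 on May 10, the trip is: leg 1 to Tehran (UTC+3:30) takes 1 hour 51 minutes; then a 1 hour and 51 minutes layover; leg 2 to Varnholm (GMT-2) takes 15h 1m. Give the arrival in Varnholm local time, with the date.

Convert departure to UTC: 00:03 − 11:00 = 13:03 UTC on May 9.
Add 1 hour 51 minutes leg 1 → 14:54 UTC.
Add 1 hour 51 minutes layover in Tehran → 16:45 UTC.
Add 15 hours and 1 minute leg 2 → 07:46 UTC (May 10).
Varnholm is UTC−2:00, so local arrival = 07:46 − 2:00 = 05:46 on May 10.

05:46 on May 10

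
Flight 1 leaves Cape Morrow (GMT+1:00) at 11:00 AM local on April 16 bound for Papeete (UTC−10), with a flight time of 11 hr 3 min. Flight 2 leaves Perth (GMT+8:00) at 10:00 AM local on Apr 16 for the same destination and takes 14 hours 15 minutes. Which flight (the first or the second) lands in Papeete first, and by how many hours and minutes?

the second, by 4 hours 48 minutes

Flight 1 in UTC: 11:00 AM − 1:00 = 10:00 AM on Apr 16.
+11 hours and 3 minutes → arrive 9:03 PM UTC on Apr 16.
Flight 2 in UTC: 10:00 AM − 8:00 = 2:00 AM on Apr 16.
+14 hours and 15 minutes → arrive 4:15 PM UTC on Apr 16.
Flight 2 lands earlier by 4 hours 48 minutes.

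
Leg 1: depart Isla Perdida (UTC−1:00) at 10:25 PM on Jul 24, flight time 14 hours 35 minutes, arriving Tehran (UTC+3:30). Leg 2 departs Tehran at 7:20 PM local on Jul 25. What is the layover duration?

1 hour 50 minutes

Convert departure to UTC: 10:25 PM + 1:00 = 11:25 PM UTC on Jul 24.
Add 14 hours and 35 minutes flight time → 2:00 PM UTC (Jul 25).
Tehran is UTC+3:30, so local arrival = 2:00 PM + 3:30 = 5:30 PM on Jul 25.
Layover = 7:20 PM − 5:30 PM = 1 hour 50 minutes.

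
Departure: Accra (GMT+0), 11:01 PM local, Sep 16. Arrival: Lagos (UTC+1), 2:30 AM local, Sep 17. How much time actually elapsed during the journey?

Departure is already UTC: 11:01 PM on Sep 16.
Arrival in UTC: 2:30 AM − 1:00 = 1:30 AM on Sep 17.
Elapsed = 1:30 AM − 11:01 PM (+1 day) = 2 hours 29 minutes.

2 hours 29 minutes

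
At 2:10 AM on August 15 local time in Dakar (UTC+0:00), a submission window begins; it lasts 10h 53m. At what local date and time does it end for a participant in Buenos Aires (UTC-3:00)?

Dakar is at UTC+0, so start is already 2:10 AM UTC on Aug 15.
Add 10 hours and 53 minutes duration → 1:03 PM UTC.
Buenos Aires is UTC−3:00, so local end time = 1:03 PM − 3:00 = 10:03 AM on Aug 15.

10:03 AM on Aug 15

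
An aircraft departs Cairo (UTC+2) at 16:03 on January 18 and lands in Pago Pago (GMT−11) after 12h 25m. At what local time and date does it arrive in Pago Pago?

15:28 on Jan 18

Convert departure to UTC: 16:03 − 2:00 = 14:03 UTC on Jan 18.
Add 12 hours and 25 minutes travel time → 02:28 UTC (Jan 19).
Pago Pago is UTC−11:00, so local arrival = 02:28 − 11:00 = 15:28 on Jan 18.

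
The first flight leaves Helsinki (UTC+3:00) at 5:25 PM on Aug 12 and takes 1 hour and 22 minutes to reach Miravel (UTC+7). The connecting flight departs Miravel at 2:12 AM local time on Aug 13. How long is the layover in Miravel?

Convert departure to UTC: 5:25 PM − 3:00 = 2:25 PM UTC on Aug 12.
Add 1 hour 22 minutes flight time → 3:47 PM UTC.
Miravel is UTC+7:00, so local arrival = 3:47 PM + 7:00 = 10:47 PM on Aug 12.
Layover = 2:12 AM − 10:47 PM (+1 day) = 3 hours 25 minutes.

3 hours 25 minutes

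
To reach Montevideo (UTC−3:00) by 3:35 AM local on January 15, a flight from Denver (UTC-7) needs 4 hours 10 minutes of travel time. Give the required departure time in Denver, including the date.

Target arrival in UTC: 3:35 AM + 3:00 = 6:35 AM on Jan 15.
Subtract 4 hours 10 minutes → departure 2:25 AM UTC on Jan 15.
Denver is UTC−7:00: 2:25 AM − 7:00 = 7:25 PM on Jan 14.

7:25 PM on January 14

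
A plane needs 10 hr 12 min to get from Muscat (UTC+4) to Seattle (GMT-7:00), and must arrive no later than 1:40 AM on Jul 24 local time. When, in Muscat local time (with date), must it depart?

Target arrival in UTC: 1:40 AM + 7:00 = 8:40 AM on Jul 24.
Subtract 10 hours 12 minutes → departure 10:28 PM UTC on Jul 23.
Muscat is UTC+4:00: 10:28 PM + 4:00 = 2:28 AM on Jul 24.

2:28 AM on Jul 24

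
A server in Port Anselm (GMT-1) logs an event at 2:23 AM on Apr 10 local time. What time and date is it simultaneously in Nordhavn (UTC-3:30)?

11:53 PM on April 9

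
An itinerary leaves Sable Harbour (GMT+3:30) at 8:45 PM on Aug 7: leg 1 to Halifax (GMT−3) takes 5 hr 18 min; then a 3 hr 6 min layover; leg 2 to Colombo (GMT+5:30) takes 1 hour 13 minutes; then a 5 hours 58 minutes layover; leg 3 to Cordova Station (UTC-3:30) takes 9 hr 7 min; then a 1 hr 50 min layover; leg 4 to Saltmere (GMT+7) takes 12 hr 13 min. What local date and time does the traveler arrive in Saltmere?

3:00 PM on August 9

Convert departure to UTC: 8:45 PM − 3:30 = 5:15 PM UTC on Aug 7.
Add 5 hours 18 minutes leg 1 → 10:33 PM UTC.
Add 3 hours and 6 minutes layover in Halifax → 1:39 AM UTC (Aug 8).
Add 1 hour and 13 minutes leg 2 → 2:52 AM UTC.
Add 5 hours and 58 minutes layover in Colombo → 8:50 AM UTC.
Add 9 hours and 7 minutes leg 3 → 5:57 PM UTC.
Add 1 hour 50 minutes layover in Cordova Station → 7:47 PM UTC.
Add 12 hours and 13 minutes leg 4 → 8:00 AM UTC (Aug 9).
Saltmere is UTC+7:00, so local arrival = 8:00 AM + 7:00 = 3:00 PM on Aug 9.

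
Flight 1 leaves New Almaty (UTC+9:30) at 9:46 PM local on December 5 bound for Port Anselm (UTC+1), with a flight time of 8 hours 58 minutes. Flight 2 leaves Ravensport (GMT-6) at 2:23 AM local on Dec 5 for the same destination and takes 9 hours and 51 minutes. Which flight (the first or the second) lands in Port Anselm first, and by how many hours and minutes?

the second, by 3 hours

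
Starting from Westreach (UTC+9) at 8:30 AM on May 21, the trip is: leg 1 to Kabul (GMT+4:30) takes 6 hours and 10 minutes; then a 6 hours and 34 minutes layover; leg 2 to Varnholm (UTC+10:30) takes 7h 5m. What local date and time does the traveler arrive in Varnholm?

Convert departure to UTC: 8:30 AM − 9:00 = 11:30 PM UTC on May 20.
Add 6 hours 10 minutes leg 1 → 5:40 AM UTC (May 21).
Add 6 hours and 34 minutes layover in Kabul → 12:14 PM UTC.
Add 7 hours 5 minutes leg 2 → 7:19 PM UTC.
Varnholm is UTC+10:30, so local arrival = 7:19 PM + 10:30 = 5:49 AM on May 22.

5:49 AM on May 22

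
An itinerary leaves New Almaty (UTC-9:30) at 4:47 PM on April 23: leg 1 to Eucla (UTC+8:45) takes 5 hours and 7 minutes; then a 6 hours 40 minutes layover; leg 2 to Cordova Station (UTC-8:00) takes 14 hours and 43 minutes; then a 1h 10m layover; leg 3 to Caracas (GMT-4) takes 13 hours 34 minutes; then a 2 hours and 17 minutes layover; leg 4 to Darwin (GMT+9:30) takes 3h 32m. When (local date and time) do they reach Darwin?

10:50 AM on Apr 26

Convert departure to UTC: 4:47 PM + 9:30 = 2:17 AM UTC on Apr 24.
Add 5 hours and 7 minutes leg 1 → 7:24 AM UTC.
Add 6 hours and 40 minutes layover in Eucla → 2:04 PM UTC.
Add 14 hours 43 minutes leg 2 → 4:47 AM UTC (Apr 25).
Add 1 hour and 10 minutes layover in Cordova Station → 5:57 AM UTC.
Add 13 hours 34 minutes leg 3 → 7:31 PM UTC.
Add 2 hours and 17 minutes layover in Caracas → 9:48 PM UTC.
Add 3 hours 32 minutes leg 4 → 1:20 AM UTC (Apr 26).
Darwin is UTC+9:30, so local arrival = 1:20 AM + 9:30 = 10:50 AM on Apr 26.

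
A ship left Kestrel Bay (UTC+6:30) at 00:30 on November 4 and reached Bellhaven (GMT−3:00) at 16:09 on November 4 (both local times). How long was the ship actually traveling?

Bellhaven is 9:30 behind Kestrel Bay.
Clock-face elapsed time (ignoring zones) is 15 hours 39 minutes.
Actual elapsed = 15 hours 39 minutes + 9:30 = 25 hours 9 minutes.

25 hours 9 minutes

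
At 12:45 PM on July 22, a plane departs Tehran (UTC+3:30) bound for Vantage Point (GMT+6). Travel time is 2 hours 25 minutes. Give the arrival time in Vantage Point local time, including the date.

5:40 PM on July 22

Vantage Point is 2:30 ahead of Tehran.
After 2 hours and 25 minutes it is 3:10 PM in Tehran.
Shift by the zone difference: 3:10 PM + 2:30 = 5:40 PM on Jul 22 in Vantage Point.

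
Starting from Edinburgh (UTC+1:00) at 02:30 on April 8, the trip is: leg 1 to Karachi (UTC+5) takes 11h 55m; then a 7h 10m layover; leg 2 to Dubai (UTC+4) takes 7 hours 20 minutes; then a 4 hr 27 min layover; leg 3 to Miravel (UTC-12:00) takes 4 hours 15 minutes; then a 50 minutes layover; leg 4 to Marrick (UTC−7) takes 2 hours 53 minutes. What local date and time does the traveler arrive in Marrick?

Convert departure to UTC: 02:30 − 1:00 = 01:30 UTC on Apr 8.
Add 11 hours 55 minutes leg 1 → 13:25 UTC.
Add 7 hours and 10 minutes layover in Karachi → 20:35 UTC.
Add 7 hours and 20 minutes leg 2 → 03:55 UTC (Apr 9).
Add 4 hours 27 minutes layover in Dubai → 08:22 UTC.
Add 4 hours and 15 minutes leg 3 → 12:37 UTC.
Add 50 minutes layover in Miravel → 13:27 UTC.
Add 2 hours 53 minutes leg 4 → 16:20 UTC.
Marrick is UTC−7:00, so local arrival = 16:20 − 7:00 = 09:20 on Apr 9.

09:20 on April 9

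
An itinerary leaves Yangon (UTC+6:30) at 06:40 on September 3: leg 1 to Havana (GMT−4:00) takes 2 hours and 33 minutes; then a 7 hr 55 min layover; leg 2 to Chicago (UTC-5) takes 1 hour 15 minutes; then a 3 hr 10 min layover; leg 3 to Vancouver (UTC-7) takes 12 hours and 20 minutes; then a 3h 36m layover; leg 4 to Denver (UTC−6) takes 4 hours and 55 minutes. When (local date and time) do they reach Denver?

05:54 on September 4

Convert departure to UTC: 06:40 − 6:30 = 00:10 UTC on Sep 3.
Add 2 hours and 33 minutes leg 1 → 02:43 UTC.
Add 7 hours 55 minutes layover in Havana → 10:38 UTC.
Add 1 hour 15 minutes leg 2 → 11:53 UTC.
Add 3 hours 10 minutes layover in Chicago → 15:03 UTC.
Add 12 hours 20 minutes leg 3 → 03:23 UTC (Sep 4).
Add 3 hours and 36 minutes layover in Vancouver → 06:59 UTC.
Add 4 hours and 55 minutes leg 4 → 11:54 UTC.
Denver is UTC−6:00, so local arrival = 11:54 − 6:00 = 05:54 on Sep 4.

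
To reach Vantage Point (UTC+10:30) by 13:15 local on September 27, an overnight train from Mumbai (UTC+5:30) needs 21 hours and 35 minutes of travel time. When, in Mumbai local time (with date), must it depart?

10:40 on September 26

Target arrival in UTC: 13:15 − 10:30 = 02:45 on Sep 27.
Subtract 21 hours and 35 minutes → departure 05:10 UTC on Sep 26.
Mumbai is UTC+5:30: 05:10 + 5:30 = 10:40 on Sep 26.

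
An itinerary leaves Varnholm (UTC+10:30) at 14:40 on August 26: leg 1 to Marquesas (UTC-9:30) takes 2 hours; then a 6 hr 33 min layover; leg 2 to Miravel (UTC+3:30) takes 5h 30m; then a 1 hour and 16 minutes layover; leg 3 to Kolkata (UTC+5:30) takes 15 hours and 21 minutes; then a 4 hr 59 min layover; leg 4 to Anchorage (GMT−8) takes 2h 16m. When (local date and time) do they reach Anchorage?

10:05 on August 27

Convert departure to UTC: 14:40 − 10:30 = 04:10 UTC on Aug 26.
Add 2 hours leg 1 → 06:10 UTC.
Add 6 hours 33 minutes layover in Marquesas → 12:43 UTC.
Add 5 hours and 30 minutes leg 2 → 18:13 UTC.
Add 1 hour and 16 minutes layover in Miravel → 19:29 UTC.
Add 15 hours and 21 minutes leg 3 → 10:50 UTC (Aug 27).
Add 4 hours and 59 minutes layover in Kolkata → 15:49 UTC.
Add 2 hours 16 minutes leg 4 → 18:05 UTC.
Anchorage is UTC−8:00, so local arrival = 18:05 − 8:00 = 10:05 on Aug 27.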